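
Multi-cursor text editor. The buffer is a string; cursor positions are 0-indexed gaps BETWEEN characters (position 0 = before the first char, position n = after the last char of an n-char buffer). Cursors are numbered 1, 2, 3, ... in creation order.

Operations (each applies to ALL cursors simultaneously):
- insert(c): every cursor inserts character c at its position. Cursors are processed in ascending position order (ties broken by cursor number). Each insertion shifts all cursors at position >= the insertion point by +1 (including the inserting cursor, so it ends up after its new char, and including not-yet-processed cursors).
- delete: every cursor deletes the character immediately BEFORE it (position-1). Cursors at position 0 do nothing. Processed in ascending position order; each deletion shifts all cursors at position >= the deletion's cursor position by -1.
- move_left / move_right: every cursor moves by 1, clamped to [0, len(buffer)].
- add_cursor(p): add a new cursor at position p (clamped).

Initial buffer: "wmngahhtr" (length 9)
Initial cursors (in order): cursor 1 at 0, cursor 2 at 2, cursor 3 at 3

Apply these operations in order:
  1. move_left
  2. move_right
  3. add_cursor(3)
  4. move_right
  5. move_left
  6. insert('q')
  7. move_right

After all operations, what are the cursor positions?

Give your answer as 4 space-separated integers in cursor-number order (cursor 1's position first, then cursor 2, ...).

Answer: 3 5 8 8

Derivation:
After op 1 (move_left): buffer="wmngahhtr" (len 9), cursors c1@0 c2@1 c3@2, authorship .........
After op 2 (move_right): buffer="wmngahhtr" (len 9), cursors c1@1 c2@2 c3@3, authorship .........
After op 3 (add_cursor(3)): buffer="wmngahhtr" (len 9), cursors c1@1 c2@2 c3@3 c4@3, authorship .........
After op 4 (move_right): buffer="wmngahhtr" (len 9), cursors c1@2 c2@3 c3@4 c4@4, authorship .........
After op 5 (move_left): buffer="wmngahhtr" (len 9), cursors c1@1 c2@2 c3@3 c4@3, authorship .........
After op 6 (insert('q')): buffer="wqmqnqqgahhtr" (len 13), cursors c1@2 c2@4 c3@7 c4@7, authorship .1.2.34......
After op 7 (move_right): buffer="wqmqnqqgahhtr" (len 13), cursors c1@3 c2@5 c3@8 c4@8, authorship .1.2.34......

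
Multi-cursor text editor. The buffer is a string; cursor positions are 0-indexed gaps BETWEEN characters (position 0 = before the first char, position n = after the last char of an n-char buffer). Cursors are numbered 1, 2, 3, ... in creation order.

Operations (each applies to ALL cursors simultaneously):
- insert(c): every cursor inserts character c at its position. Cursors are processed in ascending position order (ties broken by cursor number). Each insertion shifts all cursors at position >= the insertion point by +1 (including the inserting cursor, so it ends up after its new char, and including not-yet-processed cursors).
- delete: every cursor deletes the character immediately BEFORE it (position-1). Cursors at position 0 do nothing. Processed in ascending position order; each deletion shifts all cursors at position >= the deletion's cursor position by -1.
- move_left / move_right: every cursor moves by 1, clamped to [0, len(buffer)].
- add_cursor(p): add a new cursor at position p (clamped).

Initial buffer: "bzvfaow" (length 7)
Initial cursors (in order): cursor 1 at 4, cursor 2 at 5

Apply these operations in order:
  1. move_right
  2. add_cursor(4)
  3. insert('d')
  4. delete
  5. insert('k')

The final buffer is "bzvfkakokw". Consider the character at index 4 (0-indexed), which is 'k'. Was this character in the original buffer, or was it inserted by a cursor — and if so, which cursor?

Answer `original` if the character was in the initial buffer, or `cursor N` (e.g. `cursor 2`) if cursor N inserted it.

Answer: cursor 3

Derivation:
After op 1 (move_right): buffer="bzvfaow" (len 7), cursors c1@5 c2@6, authorship .......
After op 2 (add_cursor(4)): buffer="bzvfaow" (len 7), cursors c3@4 c1@5 c2@6, authorship .......
After op 3 (insert('d')): buffer="bzvfdadodw" (len 10), cursors c3@5 c1@7 c2@9, authorship ....3.1.2.
After op 4 (delete): buffer="bzvfaow" (len 7), cursors c3@4 c1@5 c2@6, authorship .......
After op 5 (insert('k')): buffer="bzvfkakokw" (len 10), cursors c3@5 c1@7 c2@9, authorship ....3.1.2.
Authorship (.=original, N=cursor N): . . . . 3 . 1 . 2 .
Index 4: author = 3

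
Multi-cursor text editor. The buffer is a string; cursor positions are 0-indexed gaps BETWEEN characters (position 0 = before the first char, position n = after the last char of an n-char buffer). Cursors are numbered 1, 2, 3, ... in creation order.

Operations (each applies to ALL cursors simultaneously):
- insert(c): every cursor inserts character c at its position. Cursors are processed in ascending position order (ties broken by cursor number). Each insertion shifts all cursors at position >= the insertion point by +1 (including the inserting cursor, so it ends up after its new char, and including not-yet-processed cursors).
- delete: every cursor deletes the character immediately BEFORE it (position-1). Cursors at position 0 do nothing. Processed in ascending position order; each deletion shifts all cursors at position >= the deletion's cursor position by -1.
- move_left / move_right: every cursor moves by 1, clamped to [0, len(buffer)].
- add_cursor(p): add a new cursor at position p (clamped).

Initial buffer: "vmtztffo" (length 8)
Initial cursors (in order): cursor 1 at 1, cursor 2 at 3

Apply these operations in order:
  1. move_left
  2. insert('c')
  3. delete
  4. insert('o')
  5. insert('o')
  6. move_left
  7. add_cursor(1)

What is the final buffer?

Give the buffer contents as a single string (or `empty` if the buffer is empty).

After op 1 (move_left): buffer="vmtztffo" (len 8), cursors c1@0 c2@2, authorship ........
After op 2 (insert('c')): buffer="cvmctztffo" (len 10), cursors c1@1 c2@4, authorship 1..2......
After op 3 (delete): buffer="vmtztffo" (len 8), cursors c1@0 c2@2, authorship ........
After op 4 (insert('o')): buffer="ovmotztffo" (len 10), cursors c1@1 c2@4, authorship 1..2......
After op 5 (insert('o')): buffer="oovmootztffo" (len 12), cursors c1@2 c2@6, authorship 11..22......
After op 6 (move_left): buffer="oovmootztffo" (len 12), cursors c1@1 c2@5, authorship 11..22......
After op 7 (add_cursor(1)): buffer="oovmootztffo" (len 12), cursors c1@1 c3@1 c2@5, authorship 11..22......

Answer: oovmootztffo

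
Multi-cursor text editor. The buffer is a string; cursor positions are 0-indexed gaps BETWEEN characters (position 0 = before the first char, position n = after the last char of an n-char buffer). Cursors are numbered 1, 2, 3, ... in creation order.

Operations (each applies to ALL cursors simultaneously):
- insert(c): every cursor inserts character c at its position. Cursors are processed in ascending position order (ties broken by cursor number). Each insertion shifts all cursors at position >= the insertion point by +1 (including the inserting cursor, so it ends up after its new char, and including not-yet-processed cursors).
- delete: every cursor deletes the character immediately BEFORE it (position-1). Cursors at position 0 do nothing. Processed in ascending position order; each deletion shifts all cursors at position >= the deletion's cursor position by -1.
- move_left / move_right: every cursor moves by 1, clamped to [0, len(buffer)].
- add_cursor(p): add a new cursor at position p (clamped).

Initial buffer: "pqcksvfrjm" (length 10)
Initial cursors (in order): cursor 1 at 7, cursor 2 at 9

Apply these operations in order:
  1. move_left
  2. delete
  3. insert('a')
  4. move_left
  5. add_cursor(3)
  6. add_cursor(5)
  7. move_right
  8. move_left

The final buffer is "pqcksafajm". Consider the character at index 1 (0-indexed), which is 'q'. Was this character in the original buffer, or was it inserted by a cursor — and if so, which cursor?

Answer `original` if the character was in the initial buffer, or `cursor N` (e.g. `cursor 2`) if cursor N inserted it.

Answer: original

Derivation:
After op 1 (move_left): buffer="pqcksvfrjm" (len 10), cursors c1@6 c2@8, authorship ..........
After op 2 (delete): buffer="pqcksfjm" (len 8), cursors c1@5 c2@6, authorship ........
After op 3 (insert('a')): buffer="pqcksafajm" (len 10), cursors c1@6 c2@8, authorship .....1.2..
After op 4 (move_left): buffer="pqcksafajm" (len 10), cursors c1@5 c2@7, authorship .....1.2..
After op 5 (add_cursor(3)): buffer="pqcksafajm" (len 10), cursors c3@3 c1@5 c2@7, authorship .....1.2..
After op 6 (add_cursor(5)): buffer="pqcksafajm" (len 10), cursors c3@3 c1@5 c4@5 c2@7, authorship .....1.2..
After op 7 (move_right): buffer="pqcksafajm" (len 10), cursors c3@4 c1@6 c4@6 c2@8, authorship .....1.2..
After op 8 (move_left): buffer="pqcksafajm" (len 10), cursors c3@3 c1@5 c4@5 c2@7, authorship .....1.2..
Authorship (.=original, N=cursor N): . . . . . 1 . 2 . .
Index 1: author = original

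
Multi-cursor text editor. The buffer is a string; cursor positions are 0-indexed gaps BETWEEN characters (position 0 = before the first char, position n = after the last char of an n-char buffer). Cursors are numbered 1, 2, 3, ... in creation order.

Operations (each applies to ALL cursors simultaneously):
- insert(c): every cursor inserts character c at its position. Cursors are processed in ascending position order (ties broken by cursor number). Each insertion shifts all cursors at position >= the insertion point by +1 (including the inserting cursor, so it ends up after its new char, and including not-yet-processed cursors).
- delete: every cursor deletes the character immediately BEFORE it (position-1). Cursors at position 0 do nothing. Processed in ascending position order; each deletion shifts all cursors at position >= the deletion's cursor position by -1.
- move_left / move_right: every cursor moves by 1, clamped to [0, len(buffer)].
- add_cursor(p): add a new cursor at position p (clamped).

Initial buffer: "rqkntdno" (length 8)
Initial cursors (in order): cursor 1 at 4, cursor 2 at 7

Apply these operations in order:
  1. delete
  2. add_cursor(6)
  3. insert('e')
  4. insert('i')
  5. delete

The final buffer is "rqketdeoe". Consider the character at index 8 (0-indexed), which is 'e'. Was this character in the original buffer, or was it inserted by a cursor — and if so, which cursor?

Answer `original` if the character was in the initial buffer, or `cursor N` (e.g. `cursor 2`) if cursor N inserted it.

Answer: cursor 3

Derivation:
After op 1 (delete): buffer="rqktdo" (len 6), cursors c1@3 c2@5, authorship ......
After op 2 (add_cursor(6)): buffer="rqktdo" (len 6), cursors c1@3 c2@5 c3@6, authorship ......
After op 3 (insert('e')): buffer="rqketdeoe" (len 9), cursors c1@4 c2@7 c3@9, authorship ...1..2.3
After op 4 (insert('i')): buffer="rqkeitdeioei" (len 12), cursors c1@5 c2@9 c3@12, authorship ...11..22.33
After op 5 (delete): buffer="rqketdeoe" (len 9), cursors c1@4 c2@7 c3@9, authorship ...1..2.3
Authorship (.=original, N=cursor N): . . . 1 . . 2 . 3
Index 8: author = 3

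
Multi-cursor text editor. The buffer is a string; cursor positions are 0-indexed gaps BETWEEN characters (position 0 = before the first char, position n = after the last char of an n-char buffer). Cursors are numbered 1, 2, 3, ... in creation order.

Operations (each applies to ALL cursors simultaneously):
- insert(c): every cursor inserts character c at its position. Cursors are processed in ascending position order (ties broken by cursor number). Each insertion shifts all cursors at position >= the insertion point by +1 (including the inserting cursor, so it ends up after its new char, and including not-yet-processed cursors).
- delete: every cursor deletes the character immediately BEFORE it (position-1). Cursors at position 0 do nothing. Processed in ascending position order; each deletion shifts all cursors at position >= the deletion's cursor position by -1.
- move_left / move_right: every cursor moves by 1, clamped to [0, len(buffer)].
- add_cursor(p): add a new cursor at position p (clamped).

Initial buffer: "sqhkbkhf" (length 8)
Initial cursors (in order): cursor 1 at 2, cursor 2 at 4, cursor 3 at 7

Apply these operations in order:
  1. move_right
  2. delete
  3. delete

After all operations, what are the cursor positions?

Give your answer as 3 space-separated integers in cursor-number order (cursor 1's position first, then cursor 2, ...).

After op 1 (move_right): buffer="sqhkbkhf" (len 8), cursors c1@3 c2@5 c3@8, authorship ........
After op 2 (delete): buffer="sqkkh" (len 5), cursors c1@2 c2@3 c3@5, authorship .....
After op 3 (delete): buffer="sk" (len 2), cursors c1@1 c2@1 c3@2, authorship ..

Answer: 1 1 2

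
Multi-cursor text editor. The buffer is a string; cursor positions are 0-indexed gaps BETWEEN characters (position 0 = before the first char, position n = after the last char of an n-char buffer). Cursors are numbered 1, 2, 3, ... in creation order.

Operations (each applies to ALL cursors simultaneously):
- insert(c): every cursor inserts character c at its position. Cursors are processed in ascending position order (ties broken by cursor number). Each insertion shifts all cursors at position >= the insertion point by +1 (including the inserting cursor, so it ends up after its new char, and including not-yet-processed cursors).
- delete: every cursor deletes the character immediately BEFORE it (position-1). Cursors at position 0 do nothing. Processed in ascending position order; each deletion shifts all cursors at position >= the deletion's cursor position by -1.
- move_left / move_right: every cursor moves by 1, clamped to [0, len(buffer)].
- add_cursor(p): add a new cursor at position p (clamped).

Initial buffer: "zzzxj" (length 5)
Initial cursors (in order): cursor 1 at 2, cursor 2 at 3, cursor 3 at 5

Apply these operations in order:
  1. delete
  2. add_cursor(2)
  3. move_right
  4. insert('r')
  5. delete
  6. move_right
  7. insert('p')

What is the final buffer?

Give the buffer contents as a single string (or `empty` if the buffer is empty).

Answer: zxpppp

Derivation:
After op 1 (delete): buffer="zx" (len 2), cursors c1@1 c2@1 c3@2, authorship ..
After op 2 (add_cursor(2)): buffer="zx" (len 2), cursors c1@1 c2@1 c3@2 c4@2, authorship ..
After op 3 (move_right): buffer="zx" (len 2), cursors c1@2 c2@2 c3@2 c4@2, authorship ..
After op 4 (insert('r')): buffer="zxrrrr" (len 6), cursors c1@6 c2@6 c3@6 c4@6, authorship ..1234
After op 5 (delete): buffer="zx" (len 2), cursors c1@2 c2@2 c3@2 c4@2, authorship ..
After op 6 (move_right): buffer="zx" (len 2), cursors c1@2 c2@2 c3@2 c4@2, authorship ..
After op 7 (insert('p')): buffer="zxpppp" (len 6), cursors c1@6 c2@6 c3@6 c4@6, authorship ..1234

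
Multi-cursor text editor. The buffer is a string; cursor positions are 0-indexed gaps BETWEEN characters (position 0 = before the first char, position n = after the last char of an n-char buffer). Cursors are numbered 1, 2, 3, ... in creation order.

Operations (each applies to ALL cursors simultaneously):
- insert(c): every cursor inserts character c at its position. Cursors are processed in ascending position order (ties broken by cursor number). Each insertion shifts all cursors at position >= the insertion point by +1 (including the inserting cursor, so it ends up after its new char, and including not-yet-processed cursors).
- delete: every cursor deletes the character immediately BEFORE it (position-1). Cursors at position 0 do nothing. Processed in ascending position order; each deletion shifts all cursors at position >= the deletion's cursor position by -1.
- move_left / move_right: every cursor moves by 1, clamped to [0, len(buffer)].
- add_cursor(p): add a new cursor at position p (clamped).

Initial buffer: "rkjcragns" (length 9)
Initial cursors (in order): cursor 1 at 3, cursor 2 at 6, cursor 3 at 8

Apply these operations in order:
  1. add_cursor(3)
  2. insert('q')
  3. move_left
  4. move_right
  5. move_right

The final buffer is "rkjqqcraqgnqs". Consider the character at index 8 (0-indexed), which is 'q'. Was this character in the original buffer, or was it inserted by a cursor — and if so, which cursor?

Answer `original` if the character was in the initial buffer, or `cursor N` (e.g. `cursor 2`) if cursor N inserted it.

After op 1 (add_cursor(3)): buffer="rkjcragns" (len 9), cursors c1@3 c4@3 c2@6 c3@8, authorship .........
After op 2 (insert('q')): buffer="rkjqqcraqgnqs" (len 13), cursors c1@5 c4@5 c2@9 c3@12, authorship ...14...2..3.
After op 3 (move_left): buffer="rkjqqcraqgnqs" (len 13), cursors c1@4 c4@4 c2@8 c3@11, authorship ...14...2..3.
After op 4 (move_right): buffer="rkjqqcraqgnqs" (len 13), cursors c1@5 c4@5 c2@9 c3@12, authorship ...14...2..3.
After op 5 (move_right): buffer="rkjqqcraqgnqs" (len 13), cursors c1@6 c4@6 c2@10 c3@13, authorship ...14...2..3.
Authorship (.=original, N=cursor N): . . . 1 4 . . . 2 . . 3 .
Index 8: author = 2

Answer: cursor 2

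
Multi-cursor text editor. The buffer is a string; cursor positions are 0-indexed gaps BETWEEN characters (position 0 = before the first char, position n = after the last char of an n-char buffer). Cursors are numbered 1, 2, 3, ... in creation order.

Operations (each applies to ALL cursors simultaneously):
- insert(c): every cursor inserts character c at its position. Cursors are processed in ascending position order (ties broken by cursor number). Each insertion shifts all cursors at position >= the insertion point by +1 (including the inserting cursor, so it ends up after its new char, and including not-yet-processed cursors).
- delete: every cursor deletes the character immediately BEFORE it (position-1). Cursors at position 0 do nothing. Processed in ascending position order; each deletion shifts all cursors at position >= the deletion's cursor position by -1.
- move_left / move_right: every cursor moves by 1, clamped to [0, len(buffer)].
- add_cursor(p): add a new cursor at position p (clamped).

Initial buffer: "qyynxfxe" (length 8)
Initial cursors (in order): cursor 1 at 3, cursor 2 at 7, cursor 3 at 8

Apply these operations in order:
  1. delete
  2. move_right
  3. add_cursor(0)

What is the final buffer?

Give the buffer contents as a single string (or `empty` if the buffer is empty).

Answer: qynxf

Derivation:
After op 1 (delete): buffer="qynxf" (len 5), cursors c1@2 c2@5 c3@5, authorship .....
After op 2 (move_right): buffer="qynxf" (len 5), cursors c1@3 c2@5 c3@5, authorship .....
After op 3 (add_cursor(0)): buffer="qynxf" (len 5), cursors c4@0 c1@3 c2@5 c3@5, authorship .....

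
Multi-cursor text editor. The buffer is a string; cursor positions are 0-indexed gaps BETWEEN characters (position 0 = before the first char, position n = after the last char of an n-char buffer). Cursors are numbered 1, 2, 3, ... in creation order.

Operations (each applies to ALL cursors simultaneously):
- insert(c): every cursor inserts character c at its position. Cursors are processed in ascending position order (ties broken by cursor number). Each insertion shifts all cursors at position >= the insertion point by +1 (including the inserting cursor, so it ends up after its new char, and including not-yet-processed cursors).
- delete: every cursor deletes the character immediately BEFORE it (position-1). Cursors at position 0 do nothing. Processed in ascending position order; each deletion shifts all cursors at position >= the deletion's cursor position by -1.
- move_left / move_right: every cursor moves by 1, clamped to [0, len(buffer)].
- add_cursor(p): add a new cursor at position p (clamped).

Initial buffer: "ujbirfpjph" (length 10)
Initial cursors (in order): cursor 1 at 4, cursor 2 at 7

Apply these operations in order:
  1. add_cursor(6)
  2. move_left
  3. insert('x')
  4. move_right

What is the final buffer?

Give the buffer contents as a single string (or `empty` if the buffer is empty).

After op 1 (add_cursor(6)): buffer="ujbirfpjph" (len 10), cursors c1@4 c3@6 c2@7, authorship ..........
After op 2 (move_left): buffer="ujbirfpjph" (len 10), cursors c1@3 c3@5 c2@6, authorship ..........
After op 3 (insert('x')): buffer="ujbxirxfxpjph" (len 13), cursors c1@4 c3@7 c2@9, authorship ...1..3.2....
After op 4 (move_right): buffer="ujbxirxfxpjph" (len 13), cursors c1@5 c3@8 c2@10, authorship ...1..3.2....

Answer: ujbxirxfxpjph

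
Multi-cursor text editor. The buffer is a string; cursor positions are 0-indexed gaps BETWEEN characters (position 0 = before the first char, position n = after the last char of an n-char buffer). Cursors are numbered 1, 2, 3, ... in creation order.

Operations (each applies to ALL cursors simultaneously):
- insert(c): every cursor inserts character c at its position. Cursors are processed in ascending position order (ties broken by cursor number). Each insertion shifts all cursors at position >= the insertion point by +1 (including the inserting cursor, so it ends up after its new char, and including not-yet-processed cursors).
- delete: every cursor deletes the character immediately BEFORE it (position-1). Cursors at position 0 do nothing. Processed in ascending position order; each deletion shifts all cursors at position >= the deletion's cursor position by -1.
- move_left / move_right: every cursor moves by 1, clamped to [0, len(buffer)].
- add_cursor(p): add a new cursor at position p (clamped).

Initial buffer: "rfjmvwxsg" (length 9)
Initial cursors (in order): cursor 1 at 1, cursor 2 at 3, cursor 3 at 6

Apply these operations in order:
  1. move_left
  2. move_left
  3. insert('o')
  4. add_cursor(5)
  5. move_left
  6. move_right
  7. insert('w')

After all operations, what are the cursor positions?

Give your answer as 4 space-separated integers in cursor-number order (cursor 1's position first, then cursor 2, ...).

After op 1 (move_left): buffer="rfjmvwxsg" (len 9), cursors c1@0 c2@2 c3@5, authorship .........
After op 2 (move_left): buffer="rfjmvwxsg" (len 9), cursors c1@0 c2@1 c3@4, authorship .........
After op 3 (insert('o')): buffer="orofjmovwxsg" (len 12), cursors c1@1 c2@3 c3@7, authorship 1.2...3.....
After op 4 (add_cursor(5)): buffer="orofjmovwxsg" (len 12), cursors c1@1 c2@3 c4@5 c3@7, authorship 1.2...3.....
After op 5 (move_left): buffer="orofjmovwxsg" (len 12), cursors c1@0 c2@2 c4@4 c3@6, authorship 1.2...3.....
After op 6 (move_right): buffer="orofjmovwxsg" (len 12), cursors c1@1 c2@3 c4@5 c3@7, authorship 1.2...3.....
After op 7 (insert('w')): buffer="owrowfjwmowvwxsg" (len 16), cursors c1@2 c2@5 c4@8 c3@11, authorship 11.22..4.33.....

Answer: 2 5 11 8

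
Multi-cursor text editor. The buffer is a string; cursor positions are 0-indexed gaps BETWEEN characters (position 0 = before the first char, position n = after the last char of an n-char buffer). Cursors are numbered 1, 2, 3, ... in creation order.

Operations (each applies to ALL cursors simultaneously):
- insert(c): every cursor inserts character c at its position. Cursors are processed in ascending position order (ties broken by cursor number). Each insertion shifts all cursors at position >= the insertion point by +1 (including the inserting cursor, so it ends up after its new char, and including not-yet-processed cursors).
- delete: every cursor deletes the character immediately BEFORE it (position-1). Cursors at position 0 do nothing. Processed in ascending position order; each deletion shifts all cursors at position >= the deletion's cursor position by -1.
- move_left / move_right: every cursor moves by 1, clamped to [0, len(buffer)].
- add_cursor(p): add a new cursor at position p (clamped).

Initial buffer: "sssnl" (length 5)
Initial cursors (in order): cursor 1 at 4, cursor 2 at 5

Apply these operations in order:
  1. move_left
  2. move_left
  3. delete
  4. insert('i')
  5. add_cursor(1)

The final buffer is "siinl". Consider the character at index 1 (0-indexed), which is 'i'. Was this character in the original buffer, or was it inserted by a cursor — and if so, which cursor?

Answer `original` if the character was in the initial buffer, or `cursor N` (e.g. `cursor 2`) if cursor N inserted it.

After op 1 (move_left): buffer="sssnl" (len 5), cursors c1@3 c2@4, authorship .....
After op 2 (move_left): buffer="sssnl" (len 5), cursors c1@2 c2@3, authorship .....
After op 3 (delete): buffer="snl" (len 3), cursors c1@1 c2@1, authorship ...
After op 4 (insert('i')): buffer="siinl" (len 5), cursors c1@3 c2@3, authorship .12..
After op 5 (add_cursor(1)): buffer="siinl" (len 5), cursors c3@1 c1@3 c2@3, authorship .12..
Authorship (.=original, N=cursor N): . 1 2 . .
Index 1: author = 1

Answer: cursor 1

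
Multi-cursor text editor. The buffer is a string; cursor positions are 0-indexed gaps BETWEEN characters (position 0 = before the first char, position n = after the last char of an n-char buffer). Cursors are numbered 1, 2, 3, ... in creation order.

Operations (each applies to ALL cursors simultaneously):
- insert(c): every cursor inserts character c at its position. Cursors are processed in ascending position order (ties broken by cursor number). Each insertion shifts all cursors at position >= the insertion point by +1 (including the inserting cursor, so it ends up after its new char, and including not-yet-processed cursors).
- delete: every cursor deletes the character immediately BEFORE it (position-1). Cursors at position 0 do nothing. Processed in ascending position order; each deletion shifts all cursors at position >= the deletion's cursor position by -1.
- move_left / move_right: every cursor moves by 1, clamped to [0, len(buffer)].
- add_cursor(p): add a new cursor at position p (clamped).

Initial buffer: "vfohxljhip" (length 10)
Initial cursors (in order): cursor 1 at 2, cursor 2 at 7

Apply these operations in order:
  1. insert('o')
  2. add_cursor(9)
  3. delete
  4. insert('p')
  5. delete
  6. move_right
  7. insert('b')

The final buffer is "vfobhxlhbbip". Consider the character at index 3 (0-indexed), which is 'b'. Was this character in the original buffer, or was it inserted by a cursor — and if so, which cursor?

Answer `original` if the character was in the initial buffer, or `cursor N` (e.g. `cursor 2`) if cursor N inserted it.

After op 1 (insert('o')): buffer="vfoohxljohip" (len 12), cursors c1@3 c2@9, authorship ..1.....2...
After op 2 (add_cursor(9)): buffer="vfoohxljohip" (len 12), cursors c1@3 c2@9 c3@9, authorship ..1.....2...
After op 3 (delete): buffer="vfohxlhip" (len 9), cursors c1@2 c2@6 c3@6, authorship .........
After op 4 (insert('p')): buffer="vfpohxlpphip" (len 12), cursors c1@3 c2@9 c3@9, authorship ..1....23...
After op 5 (delete): buffer="vfohxlhip" (len 9), cursors c1@2 c2@6 c3@6, authorship .........
After op 6 (move_right): buffer="vfohxlhip" (len 9), cursors c1@3 c2@7 c3@7, authorship .........
After op 7 (insert('b')): buffer="vfobhxlhbbip" (len 12), cursors c1@4 c2@10 c3@10, authorship ...1....23..
Authorship (.=original, N=cursor N): . . . 1 . . . . 2 3 . .
Index 3: author = 1

Answer: cursor 1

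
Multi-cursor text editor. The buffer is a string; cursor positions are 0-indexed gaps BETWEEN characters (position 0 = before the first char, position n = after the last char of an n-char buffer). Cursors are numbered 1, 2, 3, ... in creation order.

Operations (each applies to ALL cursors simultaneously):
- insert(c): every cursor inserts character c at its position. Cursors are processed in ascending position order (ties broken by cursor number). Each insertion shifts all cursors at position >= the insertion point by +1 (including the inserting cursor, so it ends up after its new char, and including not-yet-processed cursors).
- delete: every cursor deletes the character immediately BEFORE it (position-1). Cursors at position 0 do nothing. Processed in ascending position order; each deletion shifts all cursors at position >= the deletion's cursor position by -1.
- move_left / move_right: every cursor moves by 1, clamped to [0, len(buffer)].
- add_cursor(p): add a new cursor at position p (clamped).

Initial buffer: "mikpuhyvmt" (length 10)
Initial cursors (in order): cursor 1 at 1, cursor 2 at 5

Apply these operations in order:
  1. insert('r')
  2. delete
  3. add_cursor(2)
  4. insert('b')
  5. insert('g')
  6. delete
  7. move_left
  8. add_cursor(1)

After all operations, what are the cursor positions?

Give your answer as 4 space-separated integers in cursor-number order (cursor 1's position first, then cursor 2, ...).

After op 1 (insert('r')): buffer="mrikpurhyvmt" (len 12), cursors c1@2 c2@7, authorship .1....2.....
After op 2 (delete): buffer="mikpuhyvmt" (len 10), cursors c1@1 c2@5, authorship ..........
After op 3 (add_cursor(2)): buffer="mikpuhyvmt" (len 10), cursors c1@1 c3@2 c2@5, authorship ..........
After op 4 (insert('b')): buffer="mbibkpubhyvmt" (len 13), cursors c1@2 c3@4 c2@8, authorship .1.3...2.....
After op 5 (insert('g')): buffer="mbgibgkpubghyvmt" (len 16), cursors c1@3 c3@6 c2@11, authorship .11.33...22.....
After op 6 (delete): buffer="mbibkpubhyvmt" (len 13), cursors c1@2 c3@4 c2@8, authorship .1.3...2.....
After op 7 (move_left): buffer="mbibkpubhyvmt" (len 13), cursors c1@1 c3@3 c2@7, authorship .1.3...2.....
After op 8 (add_cursor(1)): buffer="mbibkpubhyvmt" (len 13), cursors c1@1 c4@1 c3@3 c2@7, authorship .1.3...2.....

Answer: 1 7 3 1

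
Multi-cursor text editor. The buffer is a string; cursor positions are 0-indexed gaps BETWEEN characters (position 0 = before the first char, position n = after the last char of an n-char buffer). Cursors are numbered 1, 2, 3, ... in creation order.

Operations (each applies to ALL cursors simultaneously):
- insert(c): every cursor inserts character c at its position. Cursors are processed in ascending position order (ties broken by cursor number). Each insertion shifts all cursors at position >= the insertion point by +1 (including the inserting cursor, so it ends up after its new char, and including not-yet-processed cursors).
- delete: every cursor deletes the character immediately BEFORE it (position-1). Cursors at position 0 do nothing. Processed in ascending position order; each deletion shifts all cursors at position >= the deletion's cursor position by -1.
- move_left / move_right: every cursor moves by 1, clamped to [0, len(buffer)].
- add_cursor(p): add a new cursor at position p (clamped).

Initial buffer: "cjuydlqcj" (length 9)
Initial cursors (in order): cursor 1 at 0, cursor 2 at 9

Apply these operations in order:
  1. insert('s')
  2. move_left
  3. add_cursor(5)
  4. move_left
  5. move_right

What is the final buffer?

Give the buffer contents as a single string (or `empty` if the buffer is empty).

Answer: scjuydlqcjs

Derivation:
After op 1 (insert('s')): buffer="scjuydlqcjs" (len 11), cursors c1@1 c2@11, authorship 1.........2
After op 2 (move_left): buffer="scjuydlqcjs" (len 11), cursors c1@0 c2@10, authorship 1.........2
After op 3 (add_cursor(5)): buffer="scjuydlqcjs" (len 11), cursors c1@0 c3@5 c2@10, authorship 1.........2
After op 4 (move_left): buffer="scjuydlqcjs" (len 11), cursors c1@0 c3@4 c2@9, authorship 1.........2
After op 5 (move_right): buffer="scjuydlqcjs" (len 11), cursors c1@1 c3@5 c2@10, authorship 1.........2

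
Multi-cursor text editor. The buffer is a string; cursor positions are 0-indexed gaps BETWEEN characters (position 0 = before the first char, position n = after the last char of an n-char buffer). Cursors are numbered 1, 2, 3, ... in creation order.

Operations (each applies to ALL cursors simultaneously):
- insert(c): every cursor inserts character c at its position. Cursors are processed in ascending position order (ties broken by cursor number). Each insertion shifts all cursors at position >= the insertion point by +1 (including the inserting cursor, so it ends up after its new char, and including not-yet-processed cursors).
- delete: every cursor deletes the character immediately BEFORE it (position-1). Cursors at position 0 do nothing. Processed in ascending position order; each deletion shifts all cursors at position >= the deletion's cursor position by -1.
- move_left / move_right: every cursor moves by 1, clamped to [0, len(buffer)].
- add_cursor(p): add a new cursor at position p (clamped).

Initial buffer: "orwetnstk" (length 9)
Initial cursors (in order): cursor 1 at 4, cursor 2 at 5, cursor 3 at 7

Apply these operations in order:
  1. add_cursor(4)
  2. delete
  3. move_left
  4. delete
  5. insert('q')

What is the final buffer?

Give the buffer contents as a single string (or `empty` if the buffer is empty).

Answer: qqqqntk

Derivation:
After op 1 (add_cursor(4)): buffer="orwetnstk" (len 9), cursors c1@4 c4@4 c2@5 c3@7, authorship .........
After op 2 (delete): buffer="orntk" (len 5), cursors c1@2 c2@2 c4@2 c3@3, authorship .....
After op 3 (move_left): buffer="orntk" (len 5), cursors c1@1 c2@1 c4@1 c3@2, authorship .....
After op 4 (delete): buffer="ntk" (len 3), cursors c1@0 c2@0 c3@0 c4@0, authorship ...
After op 5 (insert('q')): buffer="qqqqntk" (len 7), cursors c1@4 c2@4 c3@4 c4@4, authorship 1234...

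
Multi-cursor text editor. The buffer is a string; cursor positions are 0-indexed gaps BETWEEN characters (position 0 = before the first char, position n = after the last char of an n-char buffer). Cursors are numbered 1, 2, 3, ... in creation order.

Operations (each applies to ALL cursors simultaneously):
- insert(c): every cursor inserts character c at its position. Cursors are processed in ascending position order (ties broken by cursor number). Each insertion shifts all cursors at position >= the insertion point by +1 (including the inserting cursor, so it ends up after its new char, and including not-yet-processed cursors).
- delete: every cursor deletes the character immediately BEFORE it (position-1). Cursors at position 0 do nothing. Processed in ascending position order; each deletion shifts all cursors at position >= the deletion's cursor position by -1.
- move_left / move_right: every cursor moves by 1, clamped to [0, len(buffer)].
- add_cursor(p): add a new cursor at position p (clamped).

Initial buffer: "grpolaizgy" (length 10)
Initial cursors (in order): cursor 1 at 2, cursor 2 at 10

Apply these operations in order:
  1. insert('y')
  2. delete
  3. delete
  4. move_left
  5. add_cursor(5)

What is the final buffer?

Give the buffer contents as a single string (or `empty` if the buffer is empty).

Answer: gpolaizg

Derivation:
After op 1 (insert('y')): buffer="grypolaizgyy" (len 12), cursors c1@3 c2@12, authorship ..1........2
After op 2 (delete): buffer="grpolaizgy" (len 10), cursors c1@2 c2@10, authorship ..........
After op 3 (delete): buffer="gpolaizg" (len 8), cursors c1@1 c2@8, authorship ........
After op 4 (move_left): buffer="gpolaizg" (len 8), cursors c1@0 c2@7, authorship ........
After op 5 (add_cursor(5)): buffer="gpolaizg" (len 8), cursors c1@0 c3@5 c2@7, authorship ........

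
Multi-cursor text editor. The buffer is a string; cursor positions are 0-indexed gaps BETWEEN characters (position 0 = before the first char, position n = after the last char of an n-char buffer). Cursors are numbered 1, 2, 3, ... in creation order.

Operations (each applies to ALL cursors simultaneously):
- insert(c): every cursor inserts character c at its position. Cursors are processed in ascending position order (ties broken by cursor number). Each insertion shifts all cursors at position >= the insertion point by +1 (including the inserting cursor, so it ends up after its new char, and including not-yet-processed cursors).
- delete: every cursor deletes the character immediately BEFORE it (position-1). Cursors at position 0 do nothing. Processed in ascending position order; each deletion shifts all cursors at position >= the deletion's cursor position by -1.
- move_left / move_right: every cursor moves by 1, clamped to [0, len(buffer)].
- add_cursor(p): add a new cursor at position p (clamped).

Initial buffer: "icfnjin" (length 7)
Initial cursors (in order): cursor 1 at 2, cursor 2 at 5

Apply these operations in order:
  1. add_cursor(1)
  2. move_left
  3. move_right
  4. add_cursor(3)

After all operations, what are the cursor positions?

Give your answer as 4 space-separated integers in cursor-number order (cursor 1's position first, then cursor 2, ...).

After op 1 (add_cursor(1)): buffer="icfnjin" (len 7), cursors c3@1 c1@2 c2@5, authorship .......
After op 2 (move_left): buffer="icfnjin" (len 7), cursors c3@0 c1@1 c2@4, authorship .......
After op 3 (move_right): buffer="icfnjin" (len 7), cursors c3@1 c1@2 c2@5, authorship .......
After op 4 (add_cursor(3)): buffer="icfnjin" (len 7), cursors c3@1 c1@2 c4@3 c2@5, authorship .......

Answer: 2 5 1 3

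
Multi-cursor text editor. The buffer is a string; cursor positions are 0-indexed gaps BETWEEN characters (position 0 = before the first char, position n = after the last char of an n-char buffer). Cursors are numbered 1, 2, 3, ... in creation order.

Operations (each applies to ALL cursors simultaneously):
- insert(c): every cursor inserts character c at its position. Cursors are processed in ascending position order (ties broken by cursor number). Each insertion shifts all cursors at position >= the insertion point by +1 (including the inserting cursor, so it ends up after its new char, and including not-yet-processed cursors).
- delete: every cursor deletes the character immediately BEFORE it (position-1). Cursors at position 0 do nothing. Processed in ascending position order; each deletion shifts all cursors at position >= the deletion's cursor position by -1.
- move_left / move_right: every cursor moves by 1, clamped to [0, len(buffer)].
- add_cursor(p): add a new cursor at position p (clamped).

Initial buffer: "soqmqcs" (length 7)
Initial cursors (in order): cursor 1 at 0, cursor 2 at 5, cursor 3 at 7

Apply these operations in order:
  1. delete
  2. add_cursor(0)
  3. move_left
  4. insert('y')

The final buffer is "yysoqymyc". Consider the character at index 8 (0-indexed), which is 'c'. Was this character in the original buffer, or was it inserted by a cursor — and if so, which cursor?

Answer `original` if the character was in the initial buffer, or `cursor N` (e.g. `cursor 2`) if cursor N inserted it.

After op 1 (delete): buffer="soqmc" (len 5), cursors c1@0 c2@4 c3@5, authorship .....
After op 2 (add_cursor(0)): buffer="soqmc" (len 5), cursors c1@0 c4@0 c2@4 c3@5, authorship .....
After op 3 (move_left): buffer="soqmc" (len 5), cursors c1@0 c4@0 c2@3 c3@4, authorship .....
After op 4 (insert('y')): buffer="yysoqymyc" (len 9), cursors c1@2 c4@2 c2@6 c3@8, authorship 14...2.3.
Authorship (.=original, N=cursor N): 1 4 . . . 2 . 3 .
Index 8: author = original

Answer: original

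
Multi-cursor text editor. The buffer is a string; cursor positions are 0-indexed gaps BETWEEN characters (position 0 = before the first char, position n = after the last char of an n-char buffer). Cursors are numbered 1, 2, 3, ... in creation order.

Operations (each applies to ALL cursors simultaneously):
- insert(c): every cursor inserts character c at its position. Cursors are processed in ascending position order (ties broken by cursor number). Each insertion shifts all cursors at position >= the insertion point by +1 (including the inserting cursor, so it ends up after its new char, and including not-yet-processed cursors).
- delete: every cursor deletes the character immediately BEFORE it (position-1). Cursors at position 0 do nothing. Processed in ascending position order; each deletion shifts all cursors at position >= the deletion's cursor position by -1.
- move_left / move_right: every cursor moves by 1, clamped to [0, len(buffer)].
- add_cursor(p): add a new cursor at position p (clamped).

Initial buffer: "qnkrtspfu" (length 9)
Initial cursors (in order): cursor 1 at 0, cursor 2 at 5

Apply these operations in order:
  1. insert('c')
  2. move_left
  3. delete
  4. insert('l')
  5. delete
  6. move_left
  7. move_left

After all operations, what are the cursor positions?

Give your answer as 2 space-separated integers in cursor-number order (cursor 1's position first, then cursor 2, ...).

Answer: 0 3

Derivation:
After op 1 (insert('c')): buffer="cqnkrtcspfu" (len 11), cursors c1@1 c2@7, authorship 1.....2....
After op 2 (move_left): buffer="cqnkrtcspfu" (len 11), cursors c1@0 c2@6, authorship 1.....2....
After op 3 (delete): buffer="cqnkrcspfu" (len 10), cursors c1@0 c2@5, authorship 1....2....
After op 4 (insert('l')): buffer="lcqnkrlcspfu" (len 12), cursors c1@1 c2@7, authorship 11....22....
After op 5 (delete): buffer="cqnkrcspfu" (len 10), cursors c1@0 c2@5, authorship 1....2....
After op 6 (move_left): buffer="cqnkrcspfu" (len 10), cursors c1@0 c2@4, authorship 1....2....
After op 7 (move_left): buffer="cqnkrcspfu" (len 10), cursors c1@0 c2@3, authorship 1....2....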